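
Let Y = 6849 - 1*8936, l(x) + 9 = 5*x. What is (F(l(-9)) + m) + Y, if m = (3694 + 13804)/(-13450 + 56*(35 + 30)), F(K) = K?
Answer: -10510354/4905 ≈ -2142.8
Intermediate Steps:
l(x) = -9 + 5*x
Y = -2087 (Y = 6849 - 8936 = -2087)
m = -8749/4905 (m = 17498/(-13450 + 56*65) = 17498/(-13450 + 3640) = 17498/(-9810) = 17498*(-1/9810) = -8749/4905 ≈ -1.7837)
(F(l(-9)) + m) + Y = ((-9 + 5*(-9)) - 8749/4905) - 2087 = ((-9 - 45) - 8749/4905) - 2087 = (-54 - 8749/4905) - 2087 = -273619/4905 - 2087 = -10510354/4905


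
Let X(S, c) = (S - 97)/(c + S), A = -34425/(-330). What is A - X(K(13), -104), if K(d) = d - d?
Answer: 118273/1144 ≈ 103.39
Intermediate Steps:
K(d) = 0
A = 2295/22 (A = -34425*(-1/330) = 2295/22 ≈ 104.32)
X(S, c) = (-97 + S)/(S + c)
A - X(K(13), -104) = 2295/22 - (-97 + 0)/(0 - 104) = 2295/22 - (-97)/(-104) = 2295/22 - (-1)*(-97)/104 = 2295/22 - 1*97/104 = 2295/22 - 97/104 = 118273/1144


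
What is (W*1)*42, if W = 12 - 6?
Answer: 252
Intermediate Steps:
W = 6
(W*1)*42 = (6*1)*42 = 6*42 = 252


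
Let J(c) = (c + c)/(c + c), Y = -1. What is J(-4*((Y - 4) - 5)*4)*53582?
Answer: 53582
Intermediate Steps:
J(c) = 1 (J(c) = (2*c)/((2*c)) = (2*c)*(1/(2*c)) = 1)
J(-4*((Y - 4) - 5)*4)*53582 = 1*53582 = 53582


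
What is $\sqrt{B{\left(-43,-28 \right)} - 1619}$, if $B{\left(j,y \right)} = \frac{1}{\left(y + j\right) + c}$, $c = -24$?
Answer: $\frac{i \sqrt{14611570}}{95} \approx 40.237 i$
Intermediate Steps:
$B{\left(j,y \right)} = \frac{1}{-24 + j + y}$ ($B{\left(j,y \right)} = \frac{1}{\left(y + j\right) - 24} = \frac{1}{\left(j + y\right) - 24} = \frac{1}{-24 + j + y}$)
$\sqrt{B{\left(-43,-28 \right)} - 1619} = \sqrt{\frac{1}{-24 - 43 - 28} - 1619} = \sqrt{\frac{1}{-95} + \left(-2368 + 749\right)} = \sqrt{- \frac{1}{95} - 1619} = \sqrt{- \frac{153806}{95}} = \frac{i \sqrt{14611570}}{95}$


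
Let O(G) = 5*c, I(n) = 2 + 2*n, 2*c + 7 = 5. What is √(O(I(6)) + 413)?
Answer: 2*√102 ≈ 20.199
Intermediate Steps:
c = -1 (c = -7/2 + (½)*5 = -7/2 + 5/2 = -1)
O(G) = -5 (O(G) = 5*(-1) = -5)
√(O(I(6)) + 413) = √(-5 + 413) = √408 = 2*√102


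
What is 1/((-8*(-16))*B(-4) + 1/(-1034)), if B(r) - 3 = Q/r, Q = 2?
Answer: 1034/330879 ≈ 0.0031250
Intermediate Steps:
B(r) = 3 + 2/r
1/((-8*(-16))*B(-4) + 1/(-1034)) = 1/((-8*(-16))*(3 + 2/(-4)) + 1/(-1034)) = 1/(128*(3 + 2*(-¼)) - 1/1034) = 1/(128*(3 - ½) - 1/1034) = 1/(128*(5/2) - 1/1034) = 1/(320 - 1/1034) = 1/(330879/1034) = 1034/330879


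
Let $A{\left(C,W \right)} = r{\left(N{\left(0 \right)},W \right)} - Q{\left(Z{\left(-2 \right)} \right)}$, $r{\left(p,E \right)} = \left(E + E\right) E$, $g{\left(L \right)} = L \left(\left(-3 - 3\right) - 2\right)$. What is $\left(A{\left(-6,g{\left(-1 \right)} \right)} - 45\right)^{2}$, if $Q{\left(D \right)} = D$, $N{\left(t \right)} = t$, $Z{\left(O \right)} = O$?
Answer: $7225$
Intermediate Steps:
$g{\left(L \right)} = - 8 L$ ($g{\left(L \right)} = L \left(-6 - 2\right) = L \left(-8\right) = - 8 L$)
$r{\left(p,E \right)} = 2 E^{2}$ ($r{\left(p,E \right)} = 2 E E = 2 E^{2}$)
$A{\left(C,W \right)} = 2 + 2 W^{2}$ ($A{\left(C,W \right)} = 2 W^{2} - -2 = 2 W^{2} + 2 = 2 + 2 W^{2}$)
$\left(A{\left(-6,g{\left(-1 \right)} \right)} - 45\right)^{2} = \left(\left(2 + 2 \left(\left(-8\right) \left(-1\right)\right)^{2}\right) - 45\right)^{2} = \left(\left(2 + 2 \cdot 8^{2}\right) - 45\right)^{2} = \left(\left(2 + 2 \cdot 64\right) - 45\right)^{2} = \left(\left(2 + 128\right) - 45\right)^{2} = \left(130 - 45\right)^{2} = 85^{2} = 7225$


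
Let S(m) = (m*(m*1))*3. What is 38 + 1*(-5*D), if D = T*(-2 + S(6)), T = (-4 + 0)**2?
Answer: -8442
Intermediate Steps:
S(m) = 3*m**2 (S(m) = (m*m)*3 = m**2*3 = 3*m**2)
T = 16 (T = (-4)**2 = 16)
D = 1696 (D = 16*(-2 + 3*6**2) = 16*(-2 + 3*36) = 16*(-2 + 108) = 16*106 = 1696)
38 + 1*(-5*D) = 38 + 1*(-5*1696) = 38 + 1*(-8480) = 38 - 8480 = -8442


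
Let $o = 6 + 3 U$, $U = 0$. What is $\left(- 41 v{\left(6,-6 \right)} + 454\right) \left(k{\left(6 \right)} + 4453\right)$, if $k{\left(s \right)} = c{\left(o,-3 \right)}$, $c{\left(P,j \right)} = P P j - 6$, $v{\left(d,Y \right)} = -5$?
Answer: $2859401$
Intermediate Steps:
$o = 6$ ($o = 6 + 3 \cdot 0 = 6 + 0 = 6$)
$c{\left(P,j \right)} = -6 + j P^{2}$ ($c{\left(P,j \right)} = P^{2} j - 6 = j P^{2} - 6 = -6 + j P^{2}$)
$k{\left(s \right)} = -114$ ($k{\left(s \right)} = -6 - 3 \cdot 6^{2} = -6 - 108 = -114$)
$\left(- 41 v{\left(6,-6 \right)} + 454\right) \left(k{\left(6 \right)} + 4453\right) = \left(\left(-41\right) \left(-5\right) + 454\right) \left(-114 + 4453\right) = \left(205 + 454\right) 4339 = 659 \cdot 4339 = 2859401$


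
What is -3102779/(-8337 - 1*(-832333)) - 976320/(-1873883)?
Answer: -5009761046137/1544072096468 ≈ -3.2445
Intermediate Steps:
-3102779/(-8337 - 1*(-832333)) - 976320/(-1873883) = -3102779/(-8337 + 832333) - 976320*(-1/1873883) = -3102779/823996 + 976320/1873883 = -5009761046137/1544072096468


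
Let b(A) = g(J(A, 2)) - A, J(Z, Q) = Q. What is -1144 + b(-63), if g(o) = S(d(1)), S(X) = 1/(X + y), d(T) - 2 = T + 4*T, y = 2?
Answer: -9728/9 ≈ -1080.9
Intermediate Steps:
d(T) = 2 + 5*T (d(T) = 2 + (T + 4*T) = 2 + 5*T)
S(X) = 1/(2 + X) (S(X) = 1/(X + 2) = 1/(2 + X))
g(o) = 1/9 (g(o) = 1/(2 + (2 + 5*1)) = 1/(2 + (2 + 5)) = 1/(2 + 7) = 1/9)
b(A) = 1/9 - A
-1144 + b(-63) = -1144 + (1/9 - 1*(-63)) = -1144 + (1/9 + 63) = -1144 + 568/9 = -9728/9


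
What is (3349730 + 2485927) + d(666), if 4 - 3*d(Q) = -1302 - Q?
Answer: 17508943/3 ≈ 5.8363e+6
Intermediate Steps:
d(Q) = 1306/3 + Q/3 (d(Q) = 4/3 - (-1302 - Q)/3 = 4/3 + (434 + Q/3) = 1306/3 + Q/3)
(3349730 + 2485927) + d(666) = (3349730 + 2485927) + (1306/3 + (1/3)*666) = 5835657 + (1306/3 + 222) = 5835657 + 1972/3 = 17508943/3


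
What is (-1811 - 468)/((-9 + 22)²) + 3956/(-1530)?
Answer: -2077717/129285 ≈ -16.071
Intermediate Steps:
(-1811 - 468)/((-9 + 22)²) + 3956/(-1530) = -2279/(13²) + 3956*(-1/1530) = -2279/169 - 1978/765 = -2077717/129285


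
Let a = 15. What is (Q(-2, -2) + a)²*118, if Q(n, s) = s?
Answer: 19942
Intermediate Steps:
(Q(-2, -2) + a)²*118 = (-2 + 15)²*118 = 13²*118 = 169*118 = 19942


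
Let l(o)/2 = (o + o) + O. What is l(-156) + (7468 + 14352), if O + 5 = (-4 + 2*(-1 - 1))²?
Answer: 21314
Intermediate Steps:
O = 59 (O = -5 + (-4 + 2*(-1 - 1))² = -5 + (-4 + 2*(-2))² = -5 + (-4 - 4)² = -5 + (-8)² = -5 + 64 = 59)
l(o) = 118 + 4*o (l(o) = 2*((o + o) + 59) = 2*(2*o + 59) = 2*(59 + 2*o) = 118 + 4*o)
l(-156) + (7468 + 14352) = (118 + 4*(-156)) + (7468 + 14352) = (118 - 624) + 21820 = -506 + 21820 = 21314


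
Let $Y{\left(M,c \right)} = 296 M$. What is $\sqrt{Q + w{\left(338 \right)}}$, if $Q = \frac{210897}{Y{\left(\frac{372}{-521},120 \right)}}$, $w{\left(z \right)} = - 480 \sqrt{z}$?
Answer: $\frac{\sqrt{-84019537026 - 525401610240 \sqrt{2}}}{9176} \approx 99.109 i$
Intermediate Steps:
$Q = - \frac{36625779}{36704}$ ($Q = \frac{210897}{296 \frac{372}{-521}} = \frac{210897}{296 \cdot 372 \left(- \frac{1}{521}\right)} = \frac{210897}{296 \left(- \frac{372}{521}\right)} = \frac{210897}{- \frac{110112}{521}} = 210897 \left(- \frac{521}{110112}\right) = - \frac{36625779}{36704} \approx -997.87$)
$\sqrt{Q + w{\left(338 \right)}} = \sqrt{- \frac{36625779}{36704} - 480 \sqrt{338}} = \sqrt{- \frac{36625779}{36704} - 480 \cdot 13 \sqrt{2}} = \sqrt{- \frac{36625779}{36704} - 6240 \sqrt{2}}$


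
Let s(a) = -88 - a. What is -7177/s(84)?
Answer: 7177/172 ≈ 41.727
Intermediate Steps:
-7177/s(84) = -7177/(-88 - 1*84) = -7177/(-88 - 84) = -7177/(-172) = -7177*(-1/172) = 7177/172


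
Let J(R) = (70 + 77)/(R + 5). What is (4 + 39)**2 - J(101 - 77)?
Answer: 53474/29 ≈ 1843.9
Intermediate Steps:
J(R) = 147/(5 + R)
(4 + 39)**2 - J(101 - 77) = (4 + 39)**2 - 147/(5 + (101 - 77)) = 43**2 - 147/(5 + 24) = 1849 - 147/29 = 53474/29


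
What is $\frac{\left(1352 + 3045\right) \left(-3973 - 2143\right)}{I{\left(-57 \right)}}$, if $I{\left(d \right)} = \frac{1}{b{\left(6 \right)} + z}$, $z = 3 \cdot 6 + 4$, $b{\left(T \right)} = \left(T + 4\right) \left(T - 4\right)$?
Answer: $-1129466184$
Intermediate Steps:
$b{\left(T \right)} = \left(-4 + T\right) \left(4 + T\right)$ ($b{\left(T \right)} = \left(4 + T\right) \left(-4 + T\right) = \left(-4 + T\right) \left(4 + T\right)$)
$z = 22$ ($z = 18 + 4 = 22$)
$I{\left(d \right)} = \frac{1}{42}$ ($I{\left(d \right)} = \frac{1}{\left(-16 + 6^{2}\right) + 22} = \frac{1}{\left(-16 + 36\right) + 22} = \frac{1}{20 + 22} = \frac{1}{42}$)
$\frac{\left(1352 + 3045\right) \left(-3973 - 2143\right)}{I{\left(-57 \right)}} = \left(1352 + 3045\right) \left(-3973 - 2143\right) \frac{1}{\frac{1}{42}} = 4397 \left(-6116\right) 42 = \left(-26892052\right) 42 = -1129466184$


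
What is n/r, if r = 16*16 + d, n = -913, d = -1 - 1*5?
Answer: -913/250 ≈ -3.6520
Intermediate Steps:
d = -6 (d = -1 - 5 = -6)
r = 250 (r = 16*16 - 6 = 256 - 6 = 250)
n/r = -913/250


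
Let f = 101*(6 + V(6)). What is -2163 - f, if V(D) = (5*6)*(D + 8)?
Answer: -45189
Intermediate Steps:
V(D) = 240 + 30*D (V(D) = 30*(8 + D) = 240 + 30*D)
f = 43026 (f = 101*(6 + (240 + 30*6)) = 101*(6 + (240 + 180)) = 101*(6 + 420) = 101*426 = 43026)
-2163 - f = -2163 - 1*43026 = -2163 - 43026 = -45189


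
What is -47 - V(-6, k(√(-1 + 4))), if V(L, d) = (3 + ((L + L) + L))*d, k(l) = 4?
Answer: 13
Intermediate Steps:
V(L, d) = d*(3 + 3*L) (V(L, d) = (3 + (2*L + L))*d = (3 + 3*L)*d = d*(3 + 3*L))
-47 - V(-6, k(√(-1 + 4))) = -47 - 3*4*(1 - 6) = -47 - 3*4*(-5) = -47 - 1*(-60) = -47 + 60 = 13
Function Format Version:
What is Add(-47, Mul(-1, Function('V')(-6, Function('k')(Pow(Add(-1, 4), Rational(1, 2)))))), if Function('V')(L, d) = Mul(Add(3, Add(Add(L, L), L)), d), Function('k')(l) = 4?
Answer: 13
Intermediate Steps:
Function('V')(L, d) = Mul(d, Add(3, Mul(3, L))) (Function('V')(L, d) = Mul(Add(3, Add(Mul(2, L), L)), d) = Mul(Add(3, Mul(3, L)), d) = Mul(d, Add(3, Mul(3, L))))
Add(-47, Mul(-1, Function('V')(-6, Function('k')(Pow(Add(-1, 4), Rational(1, 2)))))) = Add(-47, Mul(-1, Mul(3, 4, Add(1, -6)))) = Add(-47, Mul(-1, Mul(3, 4, -5))) = Add(-47, Mul(-1, -60)) = Add(-47, 60) = 13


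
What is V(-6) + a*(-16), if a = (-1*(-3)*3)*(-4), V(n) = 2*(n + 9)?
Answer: 582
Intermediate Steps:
V(n) = 18 + 2*n (V(n) = 2*(9 + n) = 18 + 2*n)
a = -36 (a = (3*3)*(-4) = 9*(-4) = -36)
V(-6) + a*(-16) = (18 + 2*(-6)) - 36*(-16) = (18 - 12) + 576 = 6 + 576 = 582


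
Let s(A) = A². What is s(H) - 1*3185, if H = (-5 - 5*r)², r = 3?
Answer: 156815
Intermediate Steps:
H = 400 (H = (-5 - 5*3)² = (-5 - 15)² = (-20)² = 400)
s(H) - 1*3185 = 400² - 1*3185 = 160000 - 3185 = 156815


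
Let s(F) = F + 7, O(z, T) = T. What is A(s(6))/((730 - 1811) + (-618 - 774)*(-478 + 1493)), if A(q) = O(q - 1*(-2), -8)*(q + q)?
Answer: 208/1413961 ≈ 0.00014710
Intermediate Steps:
s(F) = 7 + F
A(q) = -16*q (A(q) = -8*(q + q) = -16*q)
A(s(6))/((730 - 1811) + (-618 - 774)*(-478 + 1493)) = (-16*(7 + 6))/((730 - 1811) + (-618 - 774)*(-478 + 1493)) = (-16*13)/(-1081 - 1392*1015) = -208/(-1081 - 1412880) = -208/(-1413961) = -208*(-1/1413961) = 208/1413961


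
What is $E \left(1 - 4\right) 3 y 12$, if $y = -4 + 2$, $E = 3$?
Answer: $648$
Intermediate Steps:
$y = -2$
$E \left(1 - 4\right) 3 y 12 = 3 \left(1 - 4\right) 3 \left(-2\right) 12 = 3 \left(\left(-3\right) 3\right) \left(-2\right) 12 = 3 \left(-9\right) \left(-2\right) 12 = \left(-27\right) \left(-2\right) 12 = 54 \cdot 12 = 648$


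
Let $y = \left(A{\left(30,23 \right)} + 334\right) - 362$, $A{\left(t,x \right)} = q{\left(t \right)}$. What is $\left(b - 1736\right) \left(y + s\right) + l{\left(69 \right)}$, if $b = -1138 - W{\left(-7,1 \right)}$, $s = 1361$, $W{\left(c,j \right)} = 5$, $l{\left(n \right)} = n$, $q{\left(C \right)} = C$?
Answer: $-3924008$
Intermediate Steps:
$A{\left(t,x \right)} = t$
$b = -1143$ ($b = -1138 - 5 = -1143$)
$y = 2$ ($y = \left(30 + 334\right) - 362 = 364 - 362 = 2$)
$\left(b - 1736\right) \left(y + s\right) + l{\left(69 \right)} = \left(-1143 - 1736\right) \left(2 + 1361\right) + 69 = \left(-2879\right) 1363 + 69 = -3924077 + 69 = -3924008$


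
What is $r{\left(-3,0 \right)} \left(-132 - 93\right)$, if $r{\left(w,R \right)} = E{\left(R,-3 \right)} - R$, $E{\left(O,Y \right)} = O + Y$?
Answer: $675$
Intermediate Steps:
$r{\left(w,R \right)} = -3$ ($r{\left(w,R \right)} = \left(R - 3\right) - R = \left(-3 + R\right) - R = -3$)
$r{\left(-3,0 \right)} \left(-132 - 93\right) = - 3 \left(-132 - 93\right) = \left(-3\right) \left(-225\right) = 675$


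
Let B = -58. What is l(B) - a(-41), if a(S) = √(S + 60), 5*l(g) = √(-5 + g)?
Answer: -√19 + 3*I*√7/5 ≈ -4.3589 + 1.5875*I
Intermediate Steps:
l(g) = √(-5 + g)/5
a(S) = √(60 + S)
l(B) - a(-41) = √(-5 - 58)/5 - √(60 - 41) = √(-63)/5 - √19 = (3*I*√7)/5 - √19 = 3*I*√7/5 - √19 = -√19 + 3*I*√7/5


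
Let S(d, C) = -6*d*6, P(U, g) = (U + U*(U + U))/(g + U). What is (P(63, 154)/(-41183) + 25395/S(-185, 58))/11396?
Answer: 2160899897/6459740685552 ≈ 0.00033452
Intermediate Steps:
P(U, g) = (U + 2*U**2)/(U + g) (P(U, g) = (U + U*(2*U))/(U + g) = (U + 2*U**2)/(U + g))
S(d, C) = -36*d
(P(63, 154)/(-41183) + 25395/S(-185, 58))/11396 = ((63*(1 + 2*63)/(63 + 154))/(-41183) + 25395/((-36*(-185))))/11396 = ((63*(1 + 126)/217)*(-1/41183) + 25395/6660)*(1/11396) = ((63*(1/217)*127)*(-1/41183) + 25395*(1/6660))*(1/11396) = ((1143/31)*(-1/41183) + 1693/444)*(1/11396) = (-1143/1276673 + 1693/444)*(1/11396) = (2160899897/566842812)*(1/11396) = 2160899897/6459740685552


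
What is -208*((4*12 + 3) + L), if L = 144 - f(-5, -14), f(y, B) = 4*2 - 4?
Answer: -39728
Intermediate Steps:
f(y, B) = 4 (f(y, B) = 8 - 4 = 4)
L = 140 (L = 144 - 1*4 = 144 - 4 = 140)
-208*((4*12 + 3) + L) = -208*((4*12 + 3) + 140) = -208*((48 + 3) + 140) = -208*(51 + 140) = -208*191 = -39728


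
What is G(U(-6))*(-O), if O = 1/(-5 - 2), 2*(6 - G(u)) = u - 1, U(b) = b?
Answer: 19/14 ≈ 1.3571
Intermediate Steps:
G(u) = 13/2 - u/2 (G(u) = 6 - (u - 1)/2 = 6 - (-1 + u)/2 = 6 + (1/2 - u/2) = 13/2 - u/2)
O = -1/7 (O = 1/(-7) = -1/7 ≈ -0.14286)
G(U(-6))*(-O) = (13/2 - 1/2*(-6))*(-1*(-1/7)) = (13/2 + 3)*(1/7) = (19/2)*(1/7) = 19/14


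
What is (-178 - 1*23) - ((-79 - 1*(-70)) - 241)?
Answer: 49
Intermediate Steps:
(-178 - 1*23) - ((-79 - 1*(-70)) - 241) = (-178 - 23) - ((-79 + 70) - 241) = -201 - (-9 - 241) = -201 - 1*(-250) = -201 + 250 = 49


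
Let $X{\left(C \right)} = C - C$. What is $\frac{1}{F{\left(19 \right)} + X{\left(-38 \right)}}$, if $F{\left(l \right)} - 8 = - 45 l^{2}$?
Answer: $- \frac{1}{16237} \approx -6.1588 \cdot 10^{-5}$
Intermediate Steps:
$F{\left(l \right)} = 8 - 45 l^{2}$
$X{\left(C \right)} = 0$
$\frac{1}{F{\left(19 \right)} + X{\left(-38 \right)}} = \frac{1}{\left(8 - 45 \cdot 19^{2}\right) + 0} = \frac{1}{\left(8 - 16245\right) + 0} = \frac{1}{-16237 + 0} = \frac{1}{-16237} = - \frac{1}{16237}$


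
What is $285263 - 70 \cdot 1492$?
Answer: $180823$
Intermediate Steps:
$285263 - 70 \cdot 1492 = 285263 - 104440 = 180823$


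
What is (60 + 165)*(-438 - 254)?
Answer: -155700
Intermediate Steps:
(60 + 165)*(-438 - 254) = 225*(-692) = -155700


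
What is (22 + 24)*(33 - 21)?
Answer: 552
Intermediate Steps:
(22 + 24)*(33 - 21) = 46*12 = 552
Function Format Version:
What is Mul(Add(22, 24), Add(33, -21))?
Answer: 552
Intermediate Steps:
Mul(Add(22, 24), Add(33, -21)) = Mul(46, 12) = 552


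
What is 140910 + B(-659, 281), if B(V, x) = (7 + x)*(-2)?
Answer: 140334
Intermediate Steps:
B(V, x) = -14 - 2*x
140910 + B(-659, 281) = 140910 + (-14 - 2*281) = 140910 + (-14 - 562) = 140910 - 576 = 140334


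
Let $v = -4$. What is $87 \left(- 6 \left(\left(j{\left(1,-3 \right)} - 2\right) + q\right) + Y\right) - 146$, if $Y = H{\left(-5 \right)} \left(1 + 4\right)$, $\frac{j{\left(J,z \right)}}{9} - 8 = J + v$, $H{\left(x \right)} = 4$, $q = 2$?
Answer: $-21896$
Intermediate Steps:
$j{\left(J,z \right)} = 36 + 9 J$ ($j{\left(J,z \right)} = 72 + 9 \left(J - 4\right) = 72 + 9 \left(-4 + J\right) = 72 + \left(-36 + 9 J\right) = 36 + 9 J$)
$Y = 20$ ($Y = 4 \left(1 + 4\right) = 4 \cdot 5 = 20$)
$87 \left(- 6 \left(\left(j{\left(1,-3 \right)} - 2\right) + q\right) + Y\right) - 146 = 87 \left(- 6 \left(\left(\left(36 + 9 \cdot 1\right) - 2\right) + 2\right) + 20\right) - 146 = 87 \left(- 6 \left(\left(\left(36 + 9\right) - 2\right) + 2\right) + 20\right) - 146 = 87 \left(- 6 \left(\left(45 - 2\right) + 2\right) + 20\right) - 146 = 87 \left(- 6 \left(43 + 2\right) + 20\right) - 146 = 87 \left(\left(-6\right) 45 + 20\right) - 146 = 87 \left(-270 + 20\right) - 146 = 87 \left(-250\right) - 146 = -21750 - 146 = -21896$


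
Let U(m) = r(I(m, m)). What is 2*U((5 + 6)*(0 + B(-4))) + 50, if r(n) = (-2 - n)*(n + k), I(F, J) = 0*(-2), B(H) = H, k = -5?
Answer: 70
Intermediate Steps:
I(F, J) = 0
r(n) = (-5 + n)*(-2 - n) (r(n) = (-2 - n)*(n - 5) = (-2 - n)*(-5 + n) = (-5 + n)*(-2 - n))
U(m) = 10 (U(m) = 10 - 1*0**2 + 3*0 = 10 - 1*0 + 0 = 10 + 0 + 0 = 10)
2*U((5 + 6)*(0 + B(-4))) + 50 = 2*10 + 50 = 20 + 50 = 70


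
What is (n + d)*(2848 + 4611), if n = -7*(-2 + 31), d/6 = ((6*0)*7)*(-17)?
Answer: -1514177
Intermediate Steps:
d = 0 (d = 6*(((6*0)*7)*(-17)) = 6*((0*7)*(-17)) = 6*(0*(-17)) = 6*0 = 0)
n = -203 (n = -7*29 = -203)
(n + d)*(2848 + 4611) = (-203 + 0)*(2848 + 4611) = -203*7459 = -1514177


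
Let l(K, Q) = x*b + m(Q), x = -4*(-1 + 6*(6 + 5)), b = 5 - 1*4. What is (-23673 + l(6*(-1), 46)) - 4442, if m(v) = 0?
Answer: -28375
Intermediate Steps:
b = 1 (b = 5 - 4 = 1)
x = -260 (x = -4*(-1 + 6*11) = -4*(-1 + 66) = -4*65 = -260)
l(K, Q) = -260 (l(K, Q) = -260*1 + 0 = -260 + 0 = -260)
(-23673 + l(6*(-1), 46)) - 4442 = (-23673 - 260) - 4442 = -23933 - 4442 = -28375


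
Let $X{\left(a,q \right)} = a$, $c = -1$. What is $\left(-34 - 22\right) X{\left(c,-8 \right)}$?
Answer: $56$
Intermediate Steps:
$\left(-34 - 22\right) X{\left(c,-8 \right)} = \left(-34 - 22\right) \left(-1\right) = \left(-56\right) \left(-1\right) = 56$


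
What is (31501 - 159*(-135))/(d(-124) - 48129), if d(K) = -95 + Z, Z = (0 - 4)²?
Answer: -26483/24104 ≈ -1.0987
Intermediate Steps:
Z = 16 (Z = (-4)² = 16)
d(K) = -79 (d(K) = -95 + 16 = -79)
(31501 - 159*(-135))/(d(-124) - 48129) = (31501 - 159*(-135))/(-79 - 48129) = (31501 + 21465)/(-48208) = 52966*(-1/48208) = -26483/24104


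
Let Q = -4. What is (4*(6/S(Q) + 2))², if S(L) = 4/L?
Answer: 256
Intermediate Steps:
(4*(6/S(Q) + 2))² = (4*(6/((4/(-4))) + 2))² = (4*(6/((4*(-¼))) + 2))² = (4*(6/(-1) + 2))² = (4*(6*(-1) + 2))² = (4*(-6 + 2))² = (4*(-4))² = (-16)² = 256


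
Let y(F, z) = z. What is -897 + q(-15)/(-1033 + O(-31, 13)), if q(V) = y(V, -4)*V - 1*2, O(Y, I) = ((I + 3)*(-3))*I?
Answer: -1486387/1657 ≈ -897.04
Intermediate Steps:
O(Y, I) = I*(-9 - 3*I) (O(Y, I) = ((3 + I)*(-3))*I = (-9 - 3*I)*I = I*(-9 - 3*I))
q(V) = -2 - 4*V (q(V) = -4*V - 1*2 = -4*V - 2 = -2 - 4*V)
-897 + q(-15)/(-1033 + O(-31, 13)) = -897 + (-2 - 4*(-15))/(-1033 - 3*13*(3 + 13)) = -897 + (-2 + 60)/(-1033 - 3*13*16) = -897 + 58/(-1033 - 624) = -897 + 58/(-1657) = -897 + 58*(-1/1657) = -897 - 58/1657 = -1486387/1657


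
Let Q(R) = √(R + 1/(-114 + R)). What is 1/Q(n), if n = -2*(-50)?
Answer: √19586/1399 ≈ 0.10004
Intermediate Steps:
n = 100
1/Q(n) = 1/(√((1 + 100*(-114 + 100))/(-114 + 100))) = 1/(√((1 + 100*(-14))/(-14))) = 1/(√(-(1 - 1400)/14)) = 1/(√(-1/14*(-1399))) = 1/(√(1399/14)) = 1/(√19586/14) = √19586/1399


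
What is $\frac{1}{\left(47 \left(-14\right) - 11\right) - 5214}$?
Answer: $- \frac{1}{5883} \approx -0.00016998$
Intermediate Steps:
$\frac{1}{\left(47 \left(-14\right) - 11\right) - 5214} = \frac{1}{\left(-658 - 11\right) - 5214} = \frac{1}{-669 - 5214} = \frac{1}{-5883} = - \frac{1}{5883}$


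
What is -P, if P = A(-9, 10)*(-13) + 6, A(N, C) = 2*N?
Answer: -240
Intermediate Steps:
P = 240 (P = (2*(-9))*(-13) + 6 = -18*(-13) + 6 = 234 + 6 = 240)
-P = -1*240 = -240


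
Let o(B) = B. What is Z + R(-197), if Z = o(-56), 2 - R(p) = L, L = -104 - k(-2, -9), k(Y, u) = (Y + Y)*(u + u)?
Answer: 122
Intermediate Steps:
k(Y, u) = 4*Y*u (k(Y, u) = (2*Y)*(2*u) = 4*Y*u)
L = -176 (L = -104 - 4*(-2)*(-9) = -104 - 1*72 = -104 - 72 = -176)
R(p) = 178 (R(p) = 2 - 1*(-176) = 2 + 176 = 178)
Z = -56
Z + R(-197) = -56 + 178 = 122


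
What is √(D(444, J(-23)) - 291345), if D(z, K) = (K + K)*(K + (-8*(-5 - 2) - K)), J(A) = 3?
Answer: I*√291009 ≈ 539.45*I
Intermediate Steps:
D(z, K) = 112*K (D(z, K) = (2*K)*(K + (-8*(-7) - K)) = (2*K)*(K + (56 - K)) = (2*K)*56 = 112*K)
√(D(444, J(-23)) - 291345) = √(112*3 - 291345) = √(336 - 291345) = √(-291009) = I*√291009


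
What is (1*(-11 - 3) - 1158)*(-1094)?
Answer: 1282168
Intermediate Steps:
(1*(-11 - 3) - 1158)*(-1094) = (1*(-14) - 1158)*(-1094) = (-14 - 1158)*(-1094) = -1172*(-1094) = 1282168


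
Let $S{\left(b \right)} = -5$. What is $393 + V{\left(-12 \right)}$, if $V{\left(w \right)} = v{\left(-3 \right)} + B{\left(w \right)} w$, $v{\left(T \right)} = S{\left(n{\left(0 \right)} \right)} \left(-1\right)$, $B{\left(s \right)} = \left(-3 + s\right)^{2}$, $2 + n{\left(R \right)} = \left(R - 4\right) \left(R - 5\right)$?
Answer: $-2302$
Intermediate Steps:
$n{\left(R \right)} = -2 + \left(-5 + R\right) \left(-4 + R\right)$ ($n{\left(R \right)} = -2 + \left(R - 4\right) \left(R - 5\right) = -2 + \left(-4 + R\right) \left(-5 + R\right) = -2 + \left(-5 + R\right) \left(-4 + R\right)$)
$v{\left(T \right)} = 5$ ($v{\left(T \right)} = \left(-5\right) \left(-1\right) = 5$)
$V{\left(w \right)} = 5 + w \left(-3 + w\right)^{2}$ ($V{\left(w \right)} = 5 + \left(-3 + w\right)^{2} w = 5 + w \left(-3 + w\right)^{2}$)
$393 + V{\left(-12 \right)} = 393 + \left(5 - 12 \left(-3 - 12\right)^{2}\right) = 393 + \left(5 - 12 \left(-15\right)^{2}\right) = 393 + \left(5 - 2700\right) = 393 - 2695 = -2302$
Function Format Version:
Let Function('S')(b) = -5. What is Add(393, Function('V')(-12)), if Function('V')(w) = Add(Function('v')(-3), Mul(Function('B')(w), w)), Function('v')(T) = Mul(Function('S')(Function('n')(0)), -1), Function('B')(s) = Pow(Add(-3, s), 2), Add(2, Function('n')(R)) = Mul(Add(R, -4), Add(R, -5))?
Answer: -2302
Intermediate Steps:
Function('n')(R) = Add(-2, Mul(Add(-5, R), Add(-4, R))) (Function('n')(R) = Add(-2, Mul(Add(R, -4), Add(R, -5))) = Add(-2, Mul(Add(-4, R), Add(-5, R))) = Add(-2, Mul(Add(-5, R), Add(-4, R))))
Function('v')(T) = 5 (Function('v')(T) = Mul(-5, -1) = 5)
Function('V')(w) = Add(5, Mul(w, Pow(Add(-3, w), 2))) (Function('V')(w) = Add(5, Mul(Pow(Add(-3, w), 2), w)) = Add(5, Mul(w, Pow(Add(-3, w), 2))))
Add(393, Function('V')(-12)) = Add(393, Add(5, Mul(-12, Pow(Add(-3, -12), 2)))) = Add(393, Add(5, Mul(-12, Pow(-15, 2)))) = Add(393, Add(5, Mul(-12, 225))) = Add(393, Add(5, -2700)) = Add(393, -2695) = -2302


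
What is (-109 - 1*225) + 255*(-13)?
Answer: -3649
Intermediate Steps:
(-109 - 1*225) + 255*(-13) = (-109 - 225) - 3315 = -334 - 3315 = -3649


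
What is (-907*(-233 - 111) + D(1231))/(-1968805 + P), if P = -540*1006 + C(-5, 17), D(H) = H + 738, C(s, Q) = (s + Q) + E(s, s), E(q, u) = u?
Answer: -104659/837346 ≈ -0.12499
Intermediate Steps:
C(s, Q) = Q + 2*s (C(s, Q) = (s + Q) + s = (Q + s) + s = Q + 2*s)
D(H) = 738 + H
P = -543233 (P = -540*1006 + (17 + 2*(-5)) = -543240 + (17 - 10) = -543240 + 7 = -543233)
(-907*(-233 - 111) + D(1231))/(-1968805 + P) = (-907*(-233 - 111) + (738 + 1231))/(-1968805 - 543233) = (-907*(-344) + 1969)/(-2512038) = (312008 + 1969)*(-1/2512038) = 313977*(-1/2512038) = -104659/837346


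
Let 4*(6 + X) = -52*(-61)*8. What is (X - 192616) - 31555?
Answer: -217833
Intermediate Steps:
X = 6338 (X = -6 + (-52*(-61)*8)/4 = -6 + (3172*8)/4 = -6 + (1/4)*25376 = -6 + 6344 = 6338)
(X - 192616) - 31555 = (6338 - 192616) - 31555 = -186278 - 31555 = -217833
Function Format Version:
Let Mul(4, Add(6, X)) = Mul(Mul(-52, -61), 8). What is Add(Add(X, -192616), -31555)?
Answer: -217833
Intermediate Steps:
X = 6338 (X = Add(-6, Mul(Rational(1, 4), Mul(Mul(-52, -61), 8))) = Add(-6, Mul(Rational(1, 4), Mul(3172, 8))) = Add(-6, Mul(Rational(1, 4), 25376)) = Add(-6, 6344) = 6338)
Add(Add(X, -192616), -31555) = Add(Add(6338, -192616), -31555) = Add(-186278, -31555) = -217833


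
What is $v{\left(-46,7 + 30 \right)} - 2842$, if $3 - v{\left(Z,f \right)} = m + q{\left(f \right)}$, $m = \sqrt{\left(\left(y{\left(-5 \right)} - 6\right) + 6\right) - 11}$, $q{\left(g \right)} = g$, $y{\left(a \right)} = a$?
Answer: $-2876 - 4 i \approx -2876.0 - 4.0 i$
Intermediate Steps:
$m = 4 i$ ($m = \sqrt{\left(\left(-5 - 6\right) + 6\right) - 11} = \sqrt{\left(-11 + 6\right) - 11} = \sqrt{-5 - 11} = \sqrt{-16} = 4 i \approx 4.0 i$)
$v{\left(Z,f \right)} = 3 - f - 4 i$ ($v{\left(Z,f \right)} = 3 - \left(4 i + f\right) = 3 - \left(f + 4 i\right) = 3 - f - 4 i$)
$v{\left(-46,7 + 30 \right)} - 2842 = \left(3 - \left(7 + 30\right) - 4 i\right) - 2842 = \left(3 - 37 - 4 i\right) - 2842 = \left(-34 - 4 i\right) - 2842 = -2876 - 4 i$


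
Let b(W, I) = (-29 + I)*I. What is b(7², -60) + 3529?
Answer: 8869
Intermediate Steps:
b(W, I) = I*(-29 + I)
b(7², -60) + 3529 = -60*(-29 - 60) + 3529 = -60*(-89) + 3529 = 5340 + 3529 = 8869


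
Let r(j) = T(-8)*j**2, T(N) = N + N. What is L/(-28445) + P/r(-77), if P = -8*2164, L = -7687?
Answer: 76353713/168650405 ≈ 0.45273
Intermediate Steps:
P = -17312
T(N) = 2*N
r(j) = -16*j**2 (r(j) = (2*(-8))*j**2 = -16*j**2)
L/(-28445) + P/r(-77) = -7687/(-28445) - 17312/((-16*(-77)**2)) = -7687*(-1/28445) - 17312/((-16*5929)) = 7687/28445 - 17312/(-94864) = 7687/28445 - 17312*(-1/94864) = 7687/28445 + 1082/5929 = 76353713/168650405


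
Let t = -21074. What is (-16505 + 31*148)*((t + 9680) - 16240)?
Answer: 329314378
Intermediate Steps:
(-16505 + 31*148)*((t + 9680) - 16240) = (-16505 + 31*148)*((-21074 + 9680) - 16240) = (-16505 + 4588)*(-11394 - 16240) = -11917*(-27634) = 329314378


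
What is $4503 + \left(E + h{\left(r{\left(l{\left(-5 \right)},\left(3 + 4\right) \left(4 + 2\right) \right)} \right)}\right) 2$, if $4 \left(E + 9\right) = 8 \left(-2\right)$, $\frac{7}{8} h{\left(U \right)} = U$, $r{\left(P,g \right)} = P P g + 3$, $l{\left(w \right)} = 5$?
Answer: $\frac{48187}{7} \approx 6883.9$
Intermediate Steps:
$r{\left(P,g \right)} = 3 + g P^{2}$ ($r{\left(P,g \right)} = P^{2} g + 3 = g P^{2} + 3 = 3 + g P^{2}$)
$h{\left(U \right)} = \frac{8 U}{7}$
$E = -13$ ($E = -9 + \frac{8 \left(-2\right)}{4} = -9 + \frac{1}{4} \left(-16\right) = -9 - 4 = -13$)
$4503 + \left(E + h{\left(r{\left(l{\left(-5 \right)},\left(3 + 4\right) \left(4 + 2\right) \right)} \right)}\right) 2 = 4503 + \left(-13 + \frac{8 \left(3 + \left(3 + 4\right) \left(4 + 2\right) 5^{2}\right)}{7}\right) 2 = 4503 + \left(-13 + \frac{8 \left(3 + 7 \cdot 6 \cdot 25\right)}{7}\right) 2 = 4503 + \left(-13 + \frac{8 \left(3 + 42 \cdot 25\right)}{7}\right) 2 = 4503 + \left(-13 + \frac{8 \left(3 + 1050\right)}{7}\right) 2 = 4503 + \left(-13 + \frac{8}{7} \cdot 1053\right) 2 = 4503 + \left(-13 + \frac{8424}{7}\right) 2 = 4503 + \frac{8333}{7} \cdot 2 = 4503 + \frac{16666}{7} = \frac{48187}{7}$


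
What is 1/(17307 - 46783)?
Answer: -1/29476 ≈ -3.3926e-5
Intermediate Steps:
1/(17307 - 46783) = 1/(-29476) = -1/29476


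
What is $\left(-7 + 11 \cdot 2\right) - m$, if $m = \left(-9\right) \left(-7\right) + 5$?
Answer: $-53$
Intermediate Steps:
$m = 68$ ($m = 63 + 5 = 68$)
$\left(-7 + 11 \cdot 2\right) - m = \left(-7 + 11 \cdot 2\right) - 68 = \left(-7 + 22\right) - 68 = 15 - 68 = -53$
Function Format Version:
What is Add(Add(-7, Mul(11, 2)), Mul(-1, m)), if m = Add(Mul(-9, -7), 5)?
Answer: -53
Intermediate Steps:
m = 68 (m = Add(63, 5) = 68)
Add(Add(-7, Mul(11, 2)), Mul(-1, m)) = Add(Add(-7, Mul(11, 2)), Mul(-1, 68)) = Add(Add(-7, 22), -68) = Add(15, -68) = -53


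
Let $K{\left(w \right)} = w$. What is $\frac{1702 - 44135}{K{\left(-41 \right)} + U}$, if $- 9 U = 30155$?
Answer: $\frac{381897}{30524} \approx 12.511$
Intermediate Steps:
$U = - \frac{30155}{9}$ ($U = \left(- \frac{1}{9}\right) 30155 = - \frac{30155}{9} \approx -3350.6$)
$\frac{1702 - 44135}{K{\left(-41 \right)} + U} = \frac{1702 - 44135}{-41 - \frac{30155}{9}} = - \frac{42433}{- \frac{30524}{9}} = \left(-42433\right) \left(- \frac{9}{30524}\right) = \frac{381897}{30524}$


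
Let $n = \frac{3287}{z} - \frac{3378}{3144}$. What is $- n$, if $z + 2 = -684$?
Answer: $\frac{1054303}{179732} \approx 5.866$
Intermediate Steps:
$z = -686$ ($z = -2 - 684 = -686$)
$n = - \frac{1054303}{179732}$ ($n = \frac{3287}{-686} - \frac{3378}{3144} = 3287 \left(- \frac{1}{686}\right) - \frac{563}{524} = - \frac{3287}{686} - \frac{563}{524} = - \frac{1054303}{179732} \approx -5.866$)
$- n = \left(-1\right) \left(- \frac{1054303}{179732}\right) = \frac{1054303}{179732}$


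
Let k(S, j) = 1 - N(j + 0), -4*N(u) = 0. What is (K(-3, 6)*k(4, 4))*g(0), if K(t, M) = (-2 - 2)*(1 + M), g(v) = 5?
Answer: -140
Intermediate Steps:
N(u) = 0 (N(u) = -¼*0 = 0)
k(S, j) = 1 (k(S, j) = 1 - 1*0 = 1 + 0 = 1)
K(t, M) = -4 - 4*M (K(t, M) = -4*(1 + M) = -4 - 4*M)
(K(-3, 6)*k(4, 4))*g(0) = ((-4 - 4*6)*1)*5 = ((-4 - 24)*1)*5 = -28*1*5 = -28*5 = -140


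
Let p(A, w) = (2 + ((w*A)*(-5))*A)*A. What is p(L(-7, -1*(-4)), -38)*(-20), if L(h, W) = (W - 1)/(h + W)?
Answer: 3840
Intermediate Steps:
L(h, W) = (-1 + W)/(W + h)
p(A, w) = A*(2 - 5*w*A²) (p(A, w) = (2 + ((A*w)*(-5))*A)*A = (2 + (-5*A*w)*A)*A = (2 - 5*w*A²)*A = A*(2 - 5*w*A²))
p(L(-7, -1*(-4)), -38)*(-20) = (((-1 - 1*(-4))/(-1*(-4) - 7))*(2 - 5*(-38)*((-1 - 1*(-4))/(-1*(-4) - 7))²))*(-20) = (((-1 + 4)/(4 - 7))*(2 - 5*(-38)*((-1 + 4)/(4 - 7))²))*(-20) = ((3/(-3))*(2 - 5*(-38)*(3/(-3))²))*(-20) = ((-⅓*3)*(2 - 5*(-38)*(-⅓*3)²))*(-20) = -(2 - 5*(-38)*(-1)²)*(-20) = -(2 - 5*(-38)*1)*(-20) = -(2 + 190)*(-20) = -1*192*(-20) = -192*(-20) = 3840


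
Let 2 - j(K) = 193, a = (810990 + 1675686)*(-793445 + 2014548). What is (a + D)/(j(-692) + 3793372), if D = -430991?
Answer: 3036487092637/3793181 ≈ 8.0051e+5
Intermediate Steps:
a = 3036487523628 (a = 2486676*1221103 = 3036487523628)
j(K) = -191 (j(K) = 2 - 1*193 = 2 - 193 = -191)
(a + D)/(j(-692) + 3793372) = (3036487523628 - 430991)/(-191 + 3793372) = 3036487092637/3793181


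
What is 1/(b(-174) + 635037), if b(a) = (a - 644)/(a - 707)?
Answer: 881/559468415 ≈ 1.5747e-6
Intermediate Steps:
b(a) = (-644 + a)/(-707 + a)
1/(b(-174) + 635037) = 1/((-644 - 174)/(-707 - 174) + 635037) = 1/(-818/(-881) + 635037) = 1/(-1/881*(-818) + 635037) = 1/(818/881 + 635037) = 1/(559468415/881) = 881/559468415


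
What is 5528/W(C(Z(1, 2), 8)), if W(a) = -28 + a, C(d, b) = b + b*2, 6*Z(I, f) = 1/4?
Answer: -1382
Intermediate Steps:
Z(I, f) = 1/24 (Z(I, f) = (1/6)/4 = (1/6)*(1/4) = 1/24)
C(d, b) = 3*b (C(d, b) = b + 2*b = 3*b)
5528/W(C(Z(1, 2), 8)) = 5528/(-28 + 3*8) = 5528/(-28 + 24) = 5528/(-4) = 5528*(-1/4) = -1382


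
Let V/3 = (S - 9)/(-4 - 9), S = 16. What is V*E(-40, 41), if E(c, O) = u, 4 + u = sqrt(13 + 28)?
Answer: 84/13 - 21*sqrt(41)/13 ≈ -3.8820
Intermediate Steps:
u = -4 + sqrt(41) (u = -4 + sqrt(13 + 28) = -4 + sqrt(41) ≈ 2.4031)
V = -21/13 (V = 3*((16 - 9)/(-4 - 9)) = 3*(7/(-13)) = 3*(7*(-1/13)) = 3*(-7/13) = -21/13 ≈ -1.6154)
E(c, O) = -4 + sqrt(41)
V*E(-40, 41) = -21*(-4 + sqrt(41))/13 = 84/13 - 21*sqrt(41)/13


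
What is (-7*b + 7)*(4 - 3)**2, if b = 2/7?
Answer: 5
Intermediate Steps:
b = 2/7 (b = 2*(1/7) = 2/7 ≈ 0.28571)
(-7*b + 7)*(4 - 3)**2 = (-7*2/7 + 7)*(4 - 3)**2 = (-2 + 7)*1**2 = 5*1 = 5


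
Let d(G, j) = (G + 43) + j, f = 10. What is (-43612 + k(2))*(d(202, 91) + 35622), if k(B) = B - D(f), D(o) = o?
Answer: -1568487960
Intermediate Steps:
d(G, j) = 43 + G + j (d(G, j) = (43 + G) + j = 43 + G + j)
k(B) = -10 + B (k(B) = B - 1*10 = B - 10 = -10 + B)
(-43612 + k(2))*(d(202, 91) + 35622) = (-43612 + (-10 + 2))*((43 + 202 + 91) + 35622) = (-43612 - 8)*(336 + 35622) = -43620*35958 = -1568487960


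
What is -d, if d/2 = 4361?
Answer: -8722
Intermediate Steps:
d = 8722 (d = 2*4361 = 8722)
-d = -1*8722 = -8722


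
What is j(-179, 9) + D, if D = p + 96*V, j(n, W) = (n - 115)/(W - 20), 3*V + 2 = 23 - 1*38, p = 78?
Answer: -4832/11 ≈ -439.27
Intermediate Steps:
V = -17/3 (V = -⅔ + (23 - 1*38)/3 = -⅔ + (23 - 38)/3 = -⅔ + (⅓)*(-15) = -⅔ - 5 = -17/3 ≈ -5.6667)
j(n, W) = (-115 + n)/(-20 + W)
D = -466 (D = 78 + 96*(-17/3) = 78 - 544 = -466)
j(-179, 9) + D = (-115 - 179)/(-20 + 9) - 466 = -294/(-11) - 466 = -1/11*(-294) - 466 = 294/11 - 466 = -4832/11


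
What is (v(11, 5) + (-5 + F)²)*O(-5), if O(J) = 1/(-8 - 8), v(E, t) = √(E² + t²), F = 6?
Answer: -1/16 - √146/16 ≈ -0.81769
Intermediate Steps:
O(J) = -1/16 (O(J) = 1/(-16) = -1/16)
(v(11, 5) + (-5 + F)²)*O(-5) = (√(11² + 5²) + (-5 + 6)²)*(-1/16) = (√(121 + 25) + 1²)*(-1/16) = (√146 + 1)*(-1/16) = (1 + √146)*(-1/16) = -1/16 - √146/16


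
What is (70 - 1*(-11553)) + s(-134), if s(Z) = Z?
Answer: 11489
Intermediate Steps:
(70 - 1*(-11553)) + s(-134) = (70 - 1*(-11553)) - 134 = (70 + 11553) - 134 = 11623 - 134 = 11489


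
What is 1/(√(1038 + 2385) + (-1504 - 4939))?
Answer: -6443/41508826 - √3423/41508826 ≈ -0.00015663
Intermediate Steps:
1/(√(1038 + 2385) + (-1504 - 4939)) = 1/(√3423 - 6443) = 1/(-6443 + √3423)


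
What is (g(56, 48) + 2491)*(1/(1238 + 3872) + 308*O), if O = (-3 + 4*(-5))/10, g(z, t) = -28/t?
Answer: -7212093257/4088 ≈ -1.7642e+6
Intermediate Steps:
O = -23/10 (O = (-3 - 20)*(1/10) = -23*1/10 = -23/10 ≈ -2.3000)
(g(56, 48) + 2491)*(1/(1238 + 3872) + 308*O) = (-28/48 + 2491)*(1/(1238 + 3872) + 308*(-23/10)) = (-28*1/48 + 2491)*(1/5110 - 3542/5) = (-7/12 + 2491)*(1/5110 - 3542/5) = (29885/12)*(-3619923/5110) = -7212093257/4088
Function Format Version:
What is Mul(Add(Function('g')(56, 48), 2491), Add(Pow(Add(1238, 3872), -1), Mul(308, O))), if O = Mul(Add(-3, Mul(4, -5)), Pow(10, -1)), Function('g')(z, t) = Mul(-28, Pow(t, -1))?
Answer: Rational(-7212093257, 4088) ≈ -1.7642e+6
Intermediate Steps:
O = Rational(-23, 10) (O = Mul(Add(-3, -20), Rational(1, 10)) = Mul(-23, Rational(1, 10)) = Rational(-23, 10) ≈ -2.3000)
Mul(Add(Function('g')(56, 48), 2491), Add(Pow(Add(1238, 3872), -1), Mul(308, O))) = Mul(Add(Mul(-28, Pow(48, -1)), 2491), Add(Pow(Add(1238, 3872), -1), Mul(308, Rational(-23, 10)))) = Mul(Add(Mul(-28, Rational(1, 48)), 2491), Add(Pow(5110, -1), Rational(-3542, 5))) = Mul(Add(Rational(-7, 12), 2491), Add(Rational(1, 5110), Rational(-3542, 5))) = Mul(Rational(29885, 12), Rational(-3619923, 5110)) = Rational(-7212093257, 4088)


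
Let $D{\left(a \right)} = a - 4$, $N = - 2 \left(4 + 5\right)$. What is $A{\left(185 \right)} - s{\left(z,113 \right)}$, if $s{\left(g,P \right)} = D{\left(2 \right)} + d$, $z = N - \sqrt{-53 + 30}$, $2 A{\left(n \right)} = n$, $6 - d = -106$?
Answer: $- \frac{35}{2} \approx -17.5$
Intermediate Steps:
$d = 112$ ($d = 6 - -106 = 6 + 106 = 112$)
$A{\left(n \right)} = \frac{n}{2}$
$N = -18$ ($N = \left(-2\right) 9 = -18$)
$z = -18 - i \sqrt{23}$ ($z = -18 - \sqrt{-53 + 30} = -18 - \sqrt{-23} = -18 - i \sqrt{23} \approx -18.0 - 4.7958 i$)
$D{\left(a \right)} = -4 + a$
$s{\left(g,P \right)} = 110$ ($s{\left(g,P \right)} = \left(-4 + 2\right) + 112 = -2 + 112 = 110$)
$A{\left(185 \right)} - s{\left(z,113 \right)} = \frac{1}{2} \cdot 185 - 110 = \frac{185}{2} - 110 = - \frac{35}{2}$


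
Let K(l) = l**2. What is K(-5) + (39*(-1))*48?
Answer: -1847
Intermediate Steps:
K(-5) + (39*(-1))*48 = (-5)**2 + (39*(-1))*48 = 25 - 39*48 = 25 - 1872 = -1847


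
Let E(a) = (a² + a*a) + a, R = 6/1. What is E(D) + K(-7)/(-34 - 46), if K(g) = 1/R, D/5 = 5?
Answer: 611999/480 ≈ 1275.0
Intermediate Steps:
D = 25 (D = 5*5 = 25)
R = 6 (R = 6*1 = 6)
E(a) = a + 2*a² (E(a) = (a² + a²) + a = 2*a² + a = a + 2*a²)
K(g) = ⅙ (K(g) = 1/6 = ⅙)
E(D) + K(-7)/(-34 - 46) = 25*(1 + 2*25) + 1/(6*(-34 - 46)) = 25*(1 + 50) + (⅙)/(-80) = 25*51 + (⅙)*(-1/80) = 1275 - 1/480 = 611999/480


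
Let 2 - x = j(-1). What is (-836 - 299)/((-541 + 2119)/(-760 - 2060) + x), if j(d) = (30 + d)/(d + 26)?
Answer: -2667250/659 ≈ -4047.4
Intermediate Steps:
j(d) = (30 + d)/(26 + d)
x = 21/25 (x = 2 - (30 - 1)/(26 - 1) = 2 - 29/25 = 21/25 ≈ 0.84000)
(-836 - 299)/((-541 + 2119)/(-760 - 2060) + x) = (-836 - 299)/((-541 + 2119)/(-760 - 2060) + 21/25) = -1135/(1578/(-2820) + 21/25) = -1135/(1578*(-1/2820) + 21/25) = -1135/(-263/470 + 21/25) = -1135/659/2350 = -1135*2350/659 = -2667250/659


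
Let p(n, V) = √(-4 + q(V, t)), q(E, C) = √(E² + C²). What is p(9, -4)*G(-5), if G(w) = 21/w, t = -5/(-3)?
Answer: -7*√3/5 ≈ -2.4249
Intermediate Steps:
t = 5/3 (t = -5*(-⅓) = 5/3 ≈ 1.6667)
q(E, C) = √(C² + E²)
p(n, V) = √(-4 + √(25/9 + V²)) (p(n, V) = √(-4 + √((5/3)² + V²)) = √(-4 + √(25/9 + V²)))
p(9, -4)*G(-5) = (√(-36 + 3*√(25 + 9*(-4)²))/3)*(21/(-5)) = (√(-36 + 3*√(25 + 9*16))/3)*(21*(-⅕)) = (√(-36 + 3*√(25 + 144))/3)*(-21/5) = (√(-36 + 3*√169)/3)*(-21/5) = (√(-36 + 3*13)/3)*(-21/5) = (√(-36 + 39)/3)*(-21/5) = (√3/3)*(-21/5) = -7*√3/5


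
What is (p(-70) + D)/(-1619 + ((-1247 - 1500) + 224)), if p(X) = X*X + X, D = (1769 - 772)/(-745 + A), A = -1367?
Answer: -10199963/8747904 ≈ -1.1660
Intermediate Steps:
D = -997/2112 (D = (1769 - 772)/(-745 - 1367) = 997/(-2112) = 997*(-1/2112) = -997/2112 ≈ -0.47206)
p(X) = X + X² (p(X) = X² + X = X + X²)
(p(-70) + D)/(-1619 + ((-1247 - 1500) + 224)) = (-70*(1 - 70) - 997/2112)/(-1619 + ((-1247 - 1500) + 224)) = (-70*(-69) - 997/2112)/(-1619 + (-2747 + 224)) = (4830 - 997/2112)/(-1619 - 2523) = (10199963/2112)/(-4142) = (10199963/2112)*(-1/4142) = -10199963/8747904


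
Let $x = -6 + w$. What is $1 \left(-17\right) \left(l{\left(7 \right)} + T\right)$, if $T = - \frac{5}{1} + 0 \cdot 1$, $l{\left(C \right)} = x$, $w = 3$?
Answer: $136$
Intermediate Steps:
$x = -3$ ($x = -6 + 3 = -3$)
$l{\left(C \right)} = -3$
$T = -5$ ($T = \left(-5\right) 1 + 0 = -5 + 0 = -5$)
$1 \left(-17\right) \left(l{\left(7 \right)} + T\right) = 1 \left(-17\right) \left(-3 - 5\right) = \left(-17\right) \left(-8\right) = 136$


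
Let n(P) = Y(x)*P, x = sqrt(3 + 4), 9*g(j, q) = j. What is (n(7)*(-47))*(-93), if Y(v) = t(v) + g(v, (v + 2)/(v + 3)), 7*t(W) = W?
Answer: 23312*sqrt(7)/3 ≈ 20559.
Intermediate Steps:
t(W) = W/7
g(j, q) = j/9
x = sqrt(7) ≈ 2.6458
Y(v) = 16*v/63 (Y(v) = v/7 + v/9 = 16*v/63)
n(P) = 16*P*sqrt(7)/63 (n(P) = (16*sqrt(7)/63)*P = 16*P*sqrt(7)/63)
(n(7)*(-47))*(-93) = (((16/63)*7*sqrt(7))*(-47))*(-93) = ((16*sqrt(7)/9)*(-47))*(-93) = -752*sqrt(7)/9*(-93) = 23312*sqrt(7)/3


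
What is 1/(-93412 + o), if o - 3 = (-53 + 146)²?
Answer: -1/84760 ≈ -1.1798e-5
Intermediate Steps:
o = 8652 (o = 3 + (-53 + 146)² = 3 + 93² = 3 + 8649 = 8652)
1/(-93412 + o) = 1/(-93412 + 8652) = 1/(-84760) = -1/84760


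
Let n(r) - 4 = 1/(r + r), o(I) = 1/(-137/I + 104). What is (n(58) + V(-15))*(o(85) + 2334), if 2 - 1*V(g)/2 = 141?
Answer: -645604487521/1009548 ≈ -6.3950e+5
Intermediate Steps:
V(g) = -278 (V(g) = 4 - 2*141 = 4 - 282 = -278)
o(I) = 1/(104 - 137/I)
n(r) = 4 + 1/(2*r) (n(r) = 4 + 1/(r + r) = 4 + 1/(2*r))
(n(58) + V(-15))*(o(85) + 2334) = ((4 + (½)/58) - 278)*(85/(-137 + 104*85) + 2334) = ((4 + (½)*(1/58)) - 278)*(85/(-137 + 8840) + 2334) = ((4 + 1/116) - 278)*(85/8703 + 2334) = (465/116 - 278)*(85*(1/8703) + 2334) = -31783*(85/8703 + 2334)/116 = -31783/116*20312887/8703 = -645604487521/1009548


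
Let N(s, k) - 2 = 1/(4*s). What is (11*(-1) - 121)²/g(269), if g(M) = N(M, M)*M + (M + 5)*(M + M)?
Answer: 23232/197267 ≈ 0.11777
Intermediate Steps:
N(s, k) = 2 + 1/(4*s)
g(M) = M*(2 + 1/(4*M)) + 2*M*(5 + M) (g(M) = (2 + 1/(4*M))*M + (M + 5)*(M + M) = M*(2 + 1/(4*M)) + (5 + M)*(2*M) = M*(2 + 1/(4*M)) + 2*M*(5 + M))
(11*(-1) - 121)²/g(269) = (11*(-1) - 121)²/(¼ + 2*269² + 12*269) = (-11 - 121)²/(¼ + 2*72361 + 3228) = (-132)²/(¼ + 144722 + 3228) = 17424/(591801/4) = 17424*(4/591801) = 23232/197267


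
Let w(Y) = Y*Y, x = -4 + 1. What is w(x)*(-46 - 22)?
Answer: -612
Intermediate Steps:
x = -3
w(Y) = Y²
w(x)*(-46 - 22) = (-3)²*(-46 - 22) = 9*(-68) = -612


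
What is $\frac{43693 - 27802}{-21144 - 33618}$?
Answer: $- \frac{5297}{18254} \approx -0.29018$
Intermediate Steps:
$\frac{43693 - 27802}{-21144 - 33618} = \frac{15891}{-54762} = 15891 \left(- \frac{1}{54762}\right) = - \frac{5297}{18254}$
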